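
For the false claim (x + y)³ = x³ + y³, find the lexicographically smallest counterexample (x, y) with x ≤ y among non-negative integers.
(x, y) = (1, 1)

Substituting (1, 1) into the claim:
LHS = (1 + 1)³ = 8
RHS = 1³ + 1³ = 2

Since LHS ≠ RHS, this pair disproves the claim, and no lexicographically smaller pair (x ≤ y, non-negative integers) does.

For instance (3, 4) is also a counterexample (LHS = 343, RHS = 91), but it's lexicographically larger.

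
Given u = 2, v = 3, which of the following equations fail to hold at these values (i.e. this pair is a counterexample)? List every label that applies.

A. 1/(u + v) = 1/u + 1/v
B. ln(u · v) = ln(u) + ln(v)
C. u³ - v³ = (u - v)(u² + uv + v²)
A

Evaluating each claim at the given values:
A. LHS = 1/5, RHS = 5/6 → fails here (LHS ≠ RHS)
B. LHS = ln(6) ≈ 1.792, RHS = ln(2) + ln(3) ≈ 1.792 → holds here (LHS = RHS)
C. LHS = -19, RHS = -19 → holds here (LHS = RHS)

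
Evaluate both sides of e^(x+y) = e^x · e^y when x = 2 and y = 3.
LHS = e^(2+3) = e^5 ≈ 148.4
RHS = e^2 · e^3 = e^5 ≈ 148.4

LHS = RHS: the two sides agree.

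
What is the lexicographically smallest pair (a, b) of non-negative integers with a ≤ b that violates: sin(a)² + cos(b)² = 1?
(a, b) = (0, 1)

Substituting (0, 1) into the claim:
LHS = sin(0)² + cos(1)² = cos(1)² ≈ 0.2919
RHS = 1

Since LHS ≠ RHS, this pair disproves the claim, and no lexicographically smaller pair (a ≤ b, non-negative integers) does.

For instance (2, 7) is also a counterexample (LHS = cos(7)² + sin(2)² ≈ 1.395, RHS = 1), but it's lexicographically larger.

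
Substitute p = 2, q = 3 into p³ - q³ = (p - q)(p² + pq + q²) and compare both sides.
LHS = 2³ - 3³ = -19
RHS = (2 - 3)(2² + 2·3 + 3²) = -19

LHS = RHS: the two sides agree.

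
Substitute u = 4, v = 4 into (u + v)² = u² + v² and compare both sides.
LHS = (4 + 4)² = 64
RHS = 4² + 4² = 32

LHS ≠ RHS, so the equation does not hold here.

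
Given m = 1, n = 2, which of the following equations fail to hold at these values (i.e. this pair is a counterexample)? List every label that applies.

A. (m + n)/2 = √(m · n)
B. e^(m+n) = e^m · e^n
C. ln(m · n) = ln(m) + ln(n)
Evaluating each claim at the given values:
A. LHS = 3/2, RHS = √(2) ≈ 1.414 → fails here (LHS ≠ RHS)
B. LHS = e^3 ≈ 20.09, RHS = e^3 ≈ 20.09 → holds here (LHS = RHS)
C. LHS = ln(2) ≈ 0.6931, RHS = ln(2) ≈ 0.6931 → holds here (LHS = RHS)

Answer: A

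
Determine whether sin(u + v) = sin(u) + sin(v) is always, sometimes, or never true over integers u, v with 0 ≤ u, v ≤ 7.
It holds at (u, v) = (4, 0) (both sides equal sin(4) ≈ -0.7568), but fails at (u, v) = (5, 5) (LHS = sin(10) ≈ -0.544, RHS = 2·sin(5) ≈ -1.918).

Answer: Sometimes true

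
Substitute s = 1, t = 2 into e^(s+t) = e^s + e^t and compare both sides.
LHS = e^(1+2) = e^3 ≈ 20.09
RHS = e^1 + e^2 = e + e^2 ≈ 10.11

LHS ≠ RHS (they differ by about 9.978), so the equation does not hold here.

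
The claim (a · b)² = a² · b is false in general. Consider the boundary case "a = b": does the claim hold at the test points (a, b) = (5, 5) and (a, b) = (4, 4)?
No, fails at both test points

At (5, 5): LHS = 625 ≠ RHS = 125
At (4, 4): LHS = 256 ≠ RHS = 64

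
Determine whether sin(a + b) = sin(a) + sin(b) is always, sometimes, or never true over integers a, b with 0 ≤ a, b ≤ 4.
Sometimes true

It holds at (a, b) = (1, 0) (both sides equal sin(1) ≈ 0.8415), but fails at (a, b) = (3, 1) (LHS = sin(4) ≈ -0.7568, RHS = sin(3) + sin(1) ≈ 0.9826).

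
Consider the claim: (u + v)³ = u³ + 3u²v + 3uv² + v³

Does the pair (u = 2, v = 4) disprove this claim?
Substituting u = 2, v = 4:
LHS = (2 + 4)³ = 216
RHS = 2³ + 3·2²·4 + 3·2·4² + 4³ = 216

The sides agree, so this pair does not disprove the claim.

Answer: No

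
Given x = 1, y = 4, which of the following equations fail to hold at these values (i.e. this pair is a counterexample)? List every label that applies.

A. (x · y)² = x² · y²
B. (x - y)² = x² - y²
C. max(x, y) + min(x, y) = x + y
B

Evaluating each claim at the given values:
A. LHS = 16, RHS = 16 → holds here (LHS = RHS)
B. LHS = 9, RHS = -15 → fails here (LHS ≠ RHS)
C. LHS = 5, RHS = 5 → holds here (LHS = RHS)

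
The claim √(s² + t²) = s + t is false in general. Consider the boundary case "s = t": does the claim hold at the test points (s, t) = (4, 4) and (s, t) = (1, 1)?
At (4, 4): LHS = 4·√(2) ≈ 5.657 ≠ RHS = 8
At (1, 1): LHS = √(2) ≈ 1.414 ≠ RHS = 2

Answer: No, fails at both test points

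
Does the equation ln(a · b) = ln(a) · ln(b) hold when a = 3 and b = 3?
Substituting a = 3, b = 3:

LHS = ln(3 · 3) = ln(9) ≈ 2.197
RHS = ln(3) · ln(3) = ln(3)² ≈ 1.207

LHS ≠ RHS, so the equation does not hold at this point.

Answer: Fails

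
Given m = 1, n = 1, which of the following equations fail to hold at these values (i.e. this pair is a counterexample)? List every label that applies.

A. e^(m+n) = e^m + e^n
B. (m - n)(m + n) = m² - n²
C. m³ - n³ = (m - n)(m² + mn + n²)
A

Evaluating each claim at the given values:
A. LHS = e^2 ≈ 7.389, RHS = 2·e ≈ 5.437 → fails here (LHS ≠ RHS)
B. LHS = 0, RHS = 0 → holds here (LHS = RHS)
C. LHS = 0, RHS = 0 → holds here (LHS = RHS)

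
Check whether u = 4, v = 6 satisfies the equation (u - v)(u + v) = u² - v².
Substituting u = 4, v = 6:

LHS = (4 - 6)(4 + 6) = -20
RHS = 4² - 6² = -20

LHS = RHS, so the equation holds at this point.

Answer: Holds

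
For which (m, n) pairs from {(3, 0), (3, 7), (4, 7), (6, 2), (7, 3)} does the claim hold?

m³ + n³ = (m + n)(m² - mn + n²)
All pairs

Testing each pair:
(3, 0): LHS = 27, RHS = 27 → holds
(3, 7): LHS = 370, RHS = 370 → holds
(4, 7): LHS = 407, RHS = 407 → holds
(6, 2): LHS = 224, RHS = 224 → holds
(7, 3): LHS = 370, RHS = 370 → holds

Every pair satisfies the claim.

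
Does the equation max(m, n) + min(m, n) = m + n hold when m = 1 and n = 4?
Substituting m = 1, n = 4:

LHS = max(1, 4) + min(1, 4) = 5
RHS = 1 + 4 = 5

LHS = RHS, so the equation holds at this point.

Answer: Holds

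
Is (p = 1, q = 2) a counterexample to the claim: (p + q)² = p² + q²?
Yes

Substituting p = 1, q = 2:
LHS = (1 + 2)² = 9
RHS = 1² + 2² = 5

Since LHS ≠ RHS, this pair disproves the claim.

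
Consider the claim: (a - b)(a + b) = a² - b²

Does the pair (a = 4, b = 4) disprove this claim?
Substituting a = 4, b = 4:
LHS = (4 - 4)(4 + 4) = 0
RHS = 4² - 4² = 0

The sides agree, so this pair does not disprove the claim.

Answer: No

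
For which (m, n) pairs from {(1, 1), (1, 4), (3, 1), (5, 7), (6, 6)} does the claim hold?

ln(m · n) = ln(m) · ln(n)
(1, 1)

Testing each pair:
(1, 1): LHS = 0, RHS = 0 → holds
(1, 4): LHS = ln(4) ≈ 1.386, RHS = 0 → fails
(3, 1): LHS = ln(3) ≈ 1.099, RHS = 0 → fails
(5, 7): LHS = ln(35) ≈ 3.555, RHS = ln(5)·ln(7) ≈ 3.132 → fails
(6, 6): LHS = ln(36) ≈ 3.584, RHS = ln(6)² ≈ 3.21 → fails

1 of 5 pairs satisfies the claim.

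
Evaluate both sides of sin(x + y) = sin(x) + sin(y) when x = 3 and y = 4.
LHS = sin(3 + 4) = sin(7) ≈ 0.657
RHS = sin(3) + sin(4) ≈ -0.6157

LHS ≠ RHS (they differ by about 1.273), so the equation does not hold here.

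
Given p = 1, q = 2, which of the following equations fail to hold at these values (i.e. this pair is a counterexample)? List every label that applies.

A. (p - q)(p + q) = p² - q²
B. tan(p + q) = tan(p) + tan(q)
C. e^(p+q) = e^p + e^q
B, C

Evaluating each claim at the given values:
A. LHS = -3, RHS = -3 → holds here (LHS = RHS)
B. LHS = tan(3) ≈ -0.1425, RHS = tan(2) + tan(1) ≈ -0.6276 → fails here (LHS ≠ RHS)
C. LHS = e^3 ≈ 20.09, RHS = e + e^2 ≈ 10.11 → fails here (LHS ≠ RHS)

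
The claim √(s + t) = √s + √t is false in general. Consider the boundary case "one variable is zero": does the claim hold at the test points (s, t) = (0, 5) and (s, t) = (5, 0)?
At (0, 5): LHS = √(5) ≈ 2.236, RHS = √(5) ≈ 2.236 → equal
At (5, 0): LHS = √(5) ≈ 2.236, RHS = √(5) ≈ 2.236 → equal

So the claim does hold at both of these boundary points, even though it is not an identity.

Answer: Yes, holds at both test points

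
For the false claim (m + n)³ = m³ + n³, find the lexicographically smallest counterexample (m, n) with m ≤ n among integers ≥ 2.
Substituting (2, 2) into the claim:
LHS = (2 + 2)³ = 64
RHS = 2³ + 2³ = 16

Since LHS ≠ RHS, this pair disproves the claim, and no lexicographically smaller pair (m ≤ n, integers ≥ 2) does.

For instance (3, 3) is also a counterexample (LHS = 216, RHS = 54), but it's lexicographically larger.

Answer: (m, n) = (2, 2)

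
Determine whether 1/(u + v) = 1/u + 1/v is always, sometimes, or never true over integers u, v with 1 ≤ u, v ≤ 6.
Never true

The claim fails for every pair in the range. For instance at (u, v) = (2, 6): LHS = 1/8, RHS = 2/3.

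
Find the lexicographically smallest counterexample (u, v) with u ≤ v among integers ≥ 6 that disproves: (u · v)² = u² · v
Substituting (6, 6) into the claim:
LHS = (6 · 6)² = 1296
RHS = 6² · 6 = 216

Since LHS ≠ RHS, this pair disproves the claim, and no lexicographically smaller pair (u ≤ v, integers ≥ 6) does.

For instance (6, 9) is also a counterexample (LHS = 2916, RHS = 324), but it's lexicographically larger.

Answer: (u, v) = (6, 6)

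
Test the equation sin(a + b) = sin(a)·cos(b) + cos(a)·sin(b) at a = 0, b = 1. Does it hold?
Substituting a = 0, b = 1:

LHS = sin(0 + 1) = sin(1) ≈ 0.8415
RHS = sin(0)·cos(1) + cos(0)·sin(1) = sin(1) ≈ 0.8415

LHS = RHS, so the equation holds at this point.

Answer: Holds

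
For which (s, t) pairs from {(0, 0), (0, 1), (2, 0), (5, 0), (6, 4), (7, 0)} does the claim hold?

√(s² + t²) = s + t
Testing each pair:
(0, 0): LHS = 0, RHS = 0 → holds
(0, 1): LHS = 1, RHS = 1 → holds
(2, 0): LHS = 2, RHS = 2 → holds
(5, 0): LHS = 5, RHS = 5 → holds
(6, 4): LHS = 2·√(13) ≈ 7.211, RHS = 10 → fails
(7, 0): LHS = 7, RHS = 7 → holds

5 of 6 pairs satisfy the claim.

Answer: (0, 0), (0, 1), (2, 0), (5, 0), (7, 0)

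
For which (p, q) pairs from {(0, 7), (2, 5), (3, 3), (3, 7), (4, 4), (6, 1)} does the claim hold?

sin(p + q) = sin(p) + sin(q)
Testing each pair:
(0, 7): LHS = sin(7) ≈ 0.657, RHS = sin(7) ≈ 0.657 → holds
(2, 5): LHS = sin(7) ≈ 0.657, RHS = sin(5) + sin(2) ≈ -0.04963 → fails
(3, 3): LHS = sin(6) ≈ -0.2794, RHS = 2·sin(3) ≈ 0.2822 → fails
(3, 7): LHS = sin(10) ≈ -0.544, RHS = sin(3) + sin(7) ≈ 0.7981 → fails
(4, 4): LHS = sin(8) ≈ 0.9894, RHS = 2·sin(4) ≈ -1.514 → fails
(6, 1): LHS = sin(7) ≈ 0.657, RHS = sin(6) + sin(1) ≈ 0.5621 → fails

1 of 6 pairs satisfies the claim.

Answer: (0, 7)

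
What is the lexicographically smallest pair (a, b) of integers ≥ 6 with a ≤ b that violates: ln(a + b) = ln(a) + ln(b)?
(a, b) = (6, 6)

Substituting (6, 6) into the claim:
LHS = ln(6 + 6) = ln(12) ≈ 2.485
RHS = ln(6) + ln(6) = 2·ln(6) ≈ 3.584

Since LHS ≠ RHS, this pair disproves the claim, and no lexicographically smaller pair (a ≤ b, integers ≥ 6) does.

For instance (12, 13) is also a counterexample (LHS = ln(25) ≈ 3.219, RHS = ln(12) + ln(13) ≈ 5.05), but it's lexicographically larger.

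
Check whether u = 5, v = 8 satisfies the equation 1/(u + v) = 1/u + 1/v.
Substituting u = 5, v = 8:

LHS = 1/(5 + 8) = 1/13
RHS = 1/5 + 1/8 = 13/40

LHS ≠ RHS, so the equation does not hold at this point.

Answer: Fails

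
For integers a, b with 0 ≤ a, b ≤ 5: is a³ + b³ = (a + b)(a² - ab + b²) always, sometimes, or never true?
Always true

The identity holds for every pair in the range. For instance at (a, b) = (2, 5): both sides equal 133.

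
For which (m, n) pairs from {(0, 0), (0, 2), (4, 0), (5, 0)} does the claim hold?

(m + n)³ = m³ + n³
All pairs

Testing each pair:
(0, 0): LHS = 0, RHS = 0 → holds
(0, 2): LHS = 8, RHS = 8 → holds
(4, 0): LHS = 64, RHS = 64 → holds
(5, 0): LHS = 125, RHS = 125 → holds

Every pair satisfies the claim.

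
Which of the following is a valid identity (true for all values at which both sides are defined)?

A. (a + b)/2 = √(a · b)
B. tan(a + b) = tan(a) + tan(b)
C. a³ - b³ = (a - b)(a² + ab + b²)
C

A: fails at (4, 6) — LHS = 5, RHS = 2·√(6) ≈ 4.899.
B: fails at (2, 4) — LHS = tan(6) ≈ -0.291, RHS = tan(2) + tan(4) ≈ -1.027.
C: holds — e.g. at (1, 5), both sides equal -124.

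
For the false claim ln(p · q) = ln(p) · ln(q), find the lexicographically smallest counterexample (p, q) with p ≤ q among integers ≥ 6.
Substituting (6, 6) into the claim:
LHS = ln(6 · 6) = ln(36) ≈ 3.584
RHS = ln(6) · ln(6) = ln(6)² ≈ 3.21

Since LHS ≠ RHS, this pair disproves the claim, and no lexicographically smaller pair (p ≤ q, integers ≥ 6) does.

For instance (13, 13) is also a counterexample (LHS = ln(169) ≈ 5.13, RHS = ln(13)² ≈ 6.579), but it's lexicographically larger.

Answer: (p, q) = (6, 6)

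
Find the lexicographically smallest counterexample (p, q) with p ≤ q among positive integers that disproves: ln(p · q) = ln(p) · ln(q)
At (1, 1): both sides equal 0, so it holds there.

Substituting (1, 2) into the claim:
LHS = ln(1 · 2) = ln(2) ≈ 0.6931
RHS = ln(1) · ln(2) = 0

Since LHS ≠ RHS, this pair disproves the claim, and no lexicographically smaller pair (p ≤ q, positive integers) does.

For instance (6, 7) is also a counterexample (LHS = ln(42) ≈ 3.738, RHS = ln(6)·ln(7) ≈ 3.487), but it's lexicographically larger.

Answer: (p, q) = (1, 2)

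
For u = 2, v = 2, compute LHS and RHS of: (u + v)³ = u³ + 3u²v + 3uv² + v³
LHS = (2 + 2)³ = 64
RHS = 2³ + 3·2²·2 + 3·2·2² + 2³ = 64

LHS = RHS: the two sides agree.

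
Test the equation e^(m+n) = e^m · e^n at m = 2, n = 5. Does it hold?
Substituting m = 2, n = 5:

LHS = e^(2+5) = e^7 ≈ 1097
RHS = e^2 · e^5 = e^7 ≈ 1097

LHS = RHS, so the equation holds at this point.

Answer: Holds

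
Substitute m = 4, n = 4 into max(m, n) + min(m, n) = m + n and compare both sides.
LHS = max(4, 4) + min(4, 4) = 8
RHS = 4 + 4 = 8

LHS = RHS: the two sides agree.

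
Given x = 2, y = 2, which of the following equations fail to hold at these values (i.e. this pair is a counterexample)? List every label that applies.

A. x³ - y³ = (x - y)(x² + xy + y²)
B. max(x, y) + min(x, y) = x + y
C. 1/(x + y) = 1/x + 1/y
C

Evaluating each claim at the given values:
A. LHS = 0, RHS = 0 → holds here (LHS = RHS)
B. LHS = 4, RHS = 4 → holds here (LHS = RHS)
C. LHS = 1/4, RHS = 1 → fails here (LHS ≠ RHS)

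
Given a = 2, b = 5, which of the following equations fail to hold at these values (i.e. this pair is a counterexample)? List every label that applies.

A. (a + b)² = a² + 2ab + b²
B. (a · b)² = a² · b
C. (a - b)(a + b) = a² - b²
Evaluating each claim at the given values:
A. LHS = 49, RHS = 49 → holds here (LHS = RHS)
B. LHS = 100, RHS = 20 → fails here (LHS ≠ RHS)
C. LHS = -21, RHS = -21 → holds here (LHS = RHS)

Answer: B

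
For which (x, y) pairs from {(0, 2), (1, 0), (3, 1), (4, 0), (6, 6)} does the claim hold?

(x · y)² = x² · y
(0, 2), (1, 0), (3, 1), (4, 0)

Testing each pair:
(0, 2): LHS = 0, RHS = 0 → holds
(1, 0): LHS = 0, RHS = 0 → holds
(3, 1): LHS = 9, RHS = 9 → holds
(4, 0): LHS = 0, RHS = 0 → holds
(6, 6): LHS = 1296, RHS = 216 → fails

4 of 5 pairs satisfy the claim.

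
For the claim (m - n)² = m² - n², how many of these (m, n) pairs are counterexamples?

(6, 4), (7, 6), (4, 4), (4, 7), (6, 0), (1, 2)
4

Testing each pair:
(6, 4): LHS = 4, RHS = 20 → counterexample
(7, 6): LHS = 1, RHS = 13 → counterexample
(4, 4): LHS = 0, RHS = 0 → satisfies claim
(4, 7): LHS = 9, RHS = -33 → counterexample
(6, 0): LHS = 36, RHS = 36 → satisfies claim
(1, 2): LHS = 1, RHS = -3 → counterexample

That makes 4 counterexamples.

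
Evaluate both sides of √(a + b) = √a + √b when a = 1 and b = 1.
LHS = √(1 + 1) = √(2) ≈ 1.414
RHS = √1 + √1 = 2

LHS ≠ RHS (they differ by about 0.5858), so the equation does not hold here.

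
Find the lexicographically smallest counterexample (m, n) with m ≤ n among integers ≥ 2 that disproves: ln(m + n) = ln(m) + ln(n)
(m, n) = (2, 3)

At (2, 2): both sides equal ln(4) ≈ 1.386, so it holds there.

Substituting (2, 3) into the claim:
LHS = ln(2 + 3) = ln(5) ≈ 1.609
RHS = ln(2) + ln(3) ≈ 1.792

Since LHS ≠ RHS, this pair disproves the claim, and no lexicographically smaller pair (m ≤ n, integers ≥ 2) does.

For instance (6, 8) is also a counterexample (LHS = ln(14) ≈ 2.639, RHS = ln(6) + ln(8) ≈ 3.871), but it's lexicographically larger.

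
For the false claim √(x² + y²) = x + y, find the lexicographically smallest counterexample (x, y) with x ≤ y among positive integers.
Substituting (1, 1) into the claim:
LHS = √(1² + 1²) = √(2) ≈ 1.414
RHS = 1 + 1 = 2

Since LHS ≠ RHS, this pair disproves the claim, and no lexicographically smaller pair (x ≤ y, positive integers) does.

For instance (2, 6) is also a counterexample (LHS = 2·√(10) ≈ 6.325, RHS = 8), but it's lexicographically larger.

Answer: (x, y) = (1, 1)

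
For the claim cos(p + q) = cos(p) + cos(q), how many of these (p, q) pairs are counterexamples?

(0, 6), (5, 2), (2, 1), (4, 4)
4

Testing each pair:
(0, 6): LHS = cos(6) ≈ 0.9602, RHS = cos(6) + 1 ≈ 1.96 → counterexample
(5, 2): LHS = cos(7) ≈ 0.7539, RHS = cos(2) + cos(5) ≈ -0.1325 → counterexample
(2, 1): LHS = cos(3) ≈ -0.99, RHS = cos(2) + cos(1) ≈ 0.1242 → counterexample
(4, 4): LHS = cos(8) ≈ -0.1455, RHS = 2·cos(4) ≈ -1.307 → counterexample

That makes 4 counterexamples.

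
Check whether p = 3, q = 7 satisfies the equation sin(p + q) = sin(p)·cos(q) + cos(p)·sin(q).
Substituting p = 3, q = 7:

LHS = sin(3 + 7) = sin(10) ≈ -0.544
RHS = sin(3)·cos(7) + cos(3)·sin(7) = sin(7)·cos(3) + sin(3)·cos(7) ≈ -0.544

LHS = RHS, so the equation holds at this point.

Answer: Holds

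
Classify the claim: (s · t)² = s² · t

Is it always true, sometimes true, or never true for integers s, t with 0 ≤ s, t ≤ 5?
It holds at (s, t) = (0, 4) (both sides equal 0), but fails at (s, t) = (2, 2) (LHS = 16, RHS = 8).

Answer: Sometimes true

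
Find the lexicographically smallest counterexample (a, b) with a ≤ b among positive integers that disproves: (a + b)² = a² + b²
Substituting (1, 1) into the claim:
LHS = (1 + 1)² = 4
RHS = 1² + 1² = 2

Since LHS ≠ RHS, this pair disproves the claim, and no lexicographically smaller pair (a ≤ b, positive integers) does.

For instance (1, 2) is also a counterexample (LHS = 9, RHS = 5), but it's lexicographically larger.

Answer: (a, b) = (1, 1)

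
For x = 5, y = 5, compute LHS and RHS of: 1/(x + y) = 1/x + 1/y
LHS = 1/(5 + 5) = 1/10
RHS = 1/5 + 1/5 = 2/5

LHS ≠ RHS, so the equation does not hold here.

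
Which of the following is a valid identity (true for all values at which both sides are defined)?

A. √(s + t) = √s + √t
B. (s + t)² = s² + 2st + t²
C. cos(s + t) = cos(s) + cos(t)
B

A: fails at (1, 3) — LHS = 2, RHS = 1 + √(3) ≈ 2.732.
B: holds — e.g. at (4, 4), both sides equal 64.
C: fails at (1, 1) — LHS = cos(2) ≈ -0.4161, RHS = 2·cos(1) ≈ 1.081.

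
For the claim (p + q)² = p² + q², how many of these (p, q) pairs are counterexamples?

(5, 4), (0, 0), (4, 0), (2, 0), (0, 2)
Testing each pair:
(5, 4): LHS = 81, RHS = 41 → counterexample
(0, 0): LHS = 0, RHS = 0 → satisfies claim
(4, 0): LHS = 16, RHS = 16 → satisfies claim
(2, 0): LHS = 4, RHS = 4 → satisfies claim
(0, 2): LHS = 4, RHS = 4 → satisfies claim

That makes 1 counterexample.

Answer: 1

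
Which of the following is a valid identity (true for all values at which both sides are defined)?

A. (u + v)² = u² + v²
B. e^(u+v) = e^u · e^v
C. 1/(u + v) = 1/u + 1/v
B

A: fails at (1, 5) — LHS = 36, RHS = 26.
B: holds — e.g. at (2, 4), both sides equal e^6 ≈ 403.4.
C: fails at (4, 5) — LHS = 1/9, RHS = 9/20.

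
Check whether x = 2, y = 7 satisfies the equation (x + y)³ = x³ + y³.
Fails

Substituting x = 2, y = 7:

LHS = (2 + 7)³ = 729
RHS = 2³ + 7³ = 351

LHS ≠ RHS, so the equation does not hold at this point.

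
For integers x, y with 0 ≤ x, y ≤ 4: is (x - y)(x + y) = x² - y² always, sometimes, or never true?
Always true

The identity holds for every pair in the range. For instance at (x, y) = (1, 0): both sides equal 1.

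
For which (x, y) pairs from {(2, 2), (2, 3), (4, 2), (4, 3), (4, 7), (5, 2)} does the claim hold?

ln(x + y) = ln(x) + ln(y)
Testing each pair:
(2, 2): LHS = ln(4) ≈ 1.386, RHS = 2·ln(2) ≈ 1.386 → holds
(2, 3): LHS = ln(5) ≈ 1.609, RHS = ln(2) + ln(3) ≈ 1.792 → fails
(4, 2): LHS = ln(6) ≈ 1.792, RHS = ln(2) + ln(4) ≈ 2.079 → fails
(4, 3): LHS = ln(7) ≈ 1.946, RHS = ln(3) + ln(4) ≈ 2.485 → fails
(4, 7): LHS = ln(11) ≈ 2.398, RHS = ln(4) + ln(7) ≈ 3.332 → fails
(5, 2): LHS = ln(7) ≈ 1.946, RHS = ln(2) + ln(5) ≈ 2.303 → fails

1 of 6 pairs satisfies the claim.

Answer: (2, 2)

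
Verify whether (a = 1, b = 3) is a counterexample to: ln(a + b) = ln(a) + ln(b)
Substituting a = 1, b = 3:
LHS = ln(1 + 3) = ln(4) ≈ 1.386
RHS = ln(1) + ln(3) = ln(3) ≈ 1.099

Since LHS ≠ RHS, this pair disproves the claim.

Answer: Yes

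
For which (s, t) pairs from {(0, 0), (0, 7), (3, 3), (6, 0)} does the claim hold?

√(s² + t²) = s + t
Testing each pair:
(0, 0): LHS = 0, RHS = 0 → holds
(0, 7): LHS = 7, RHS = 7 → holds
(3, 3): LHS = 3·√(2) ≈ 4.243, RHS = 6 → fails
(6, 0): LHS = 6, RHS = 6 → holds

3 of 4 pairs satisfy the claim.

Answer: (0, 0), (0, 7), (6, 0)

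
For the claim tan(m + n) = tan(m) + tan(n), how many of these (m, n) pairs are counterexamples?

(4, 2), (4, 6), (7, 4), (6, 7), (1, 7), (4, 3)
6

Testing each pair:
(4, 2): LHS = tan(6) ≈ -0.291, RHS = tan(2) + tan(4) ≈ -1.027 → counterexample
(4, 6): LHS = tan(10) ≈ 0.6484, RHS = tan(6) + tan(4) ≈ 0.8668 → counterexample
(7, 4): LHS = tan(11) ≈ -226, RHS = tan(7) + tan(4) ≈ 2.029 → counterexample
(6, 7): LHS = tan(13) ≈ 0.463, RHS = tan(6) + tan(7) ≈ 0.5804 → counterexample
(1, 7): LHS = tan(8) ≈ -6.8, RHS = tan(7) + tan(1) ≈ 2.429 → counterexample
(4, 3): LHS = tan(7) ≈ 0.8714, RHS = tan(3) + tan(4) ≈ 1.015 → counterexample

That makes 6 counterexamples.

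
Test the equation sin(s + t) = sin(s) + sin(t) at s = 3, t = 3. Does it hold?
Substituting s = 3, t = 3:

LHS = sin(3 + 3) = sin(6) ≈ -0.2794
RHS = sin(3) + sin(3) = 2·sin(3) ≈ 0.2822

LHS ≠ RHS, so the equation does not hold at this point.

Answer: Fails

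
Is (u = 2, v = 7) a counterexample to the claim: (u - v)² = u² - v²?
Substituting u = 2, v = 7:
LHS = (2 - 7)² = 25
RHS = 2² - 7² = -45

Since LHS ≠ RHS, this pair disproves the claim.

Answer: Yes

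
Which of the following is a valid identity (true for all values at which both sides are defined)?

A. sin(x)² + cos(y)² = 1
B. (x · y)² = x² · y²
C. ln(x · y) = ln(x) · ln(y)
B

A: fails at (1, 2) — LHS = cos(2)² + sin(1)² ≈ 0.8813, RHS = 1.
B: holds — e.g. at (2, 7), both sides equal 196.
C: fails at (2, 2) — LHS = ln(4) ≈ 1.386, RHS = ln(2)² ≈ 0.4805.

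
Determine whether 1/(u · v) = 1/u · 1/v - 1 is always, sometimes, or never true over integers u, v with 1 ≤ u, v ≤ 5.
Never true

The claim fails for every pair in the range. For instance at (u, v) = (2, 2): LHS = 1/4, RHS = -3/4.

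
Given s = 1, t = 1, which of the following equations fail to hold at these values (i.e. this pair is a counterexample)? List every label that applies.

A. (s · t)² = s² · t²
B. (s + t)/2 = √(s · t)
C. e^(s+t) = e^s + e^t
Evaluating each claim at the given values:
A. LHS = 1, RHS = 1 → holds here (LHS = RHS)
B. LHS = 1, RHS = 1 → holds here (LHS = RHS)
C. LHS = e^2 ≈ 7.389, RHS = 2·e ≈ 5.437 → fails here (LHS ≠ RHS)

Answer: C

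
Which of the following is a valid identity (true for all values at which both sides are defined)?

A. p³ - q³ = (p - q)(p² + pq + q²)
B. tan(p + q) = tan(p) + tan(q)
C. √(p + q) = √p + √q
A: holds — e.g. at (2, 3), both sides equal -19.
B: fails at (5, 5) — LHS = tan(10) ≈ 0.6484, RHS = 2·tan(5) ≈ -6.761.
C: fails at (3, 4) — LHS = √(7) ≈ 2.646, RHS = √(3) + 2 ≈ 3.732.

Answer: A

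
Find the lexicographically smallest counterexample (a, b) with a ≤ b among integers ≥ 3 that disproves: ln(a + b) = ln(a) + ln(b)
Substituting (3, 3) into the claim:
LHS = ln(3 + 3) = ln(6) ≈ 1.792
RHS = ln(3) + ln(3) = 2·ln(3) ≈ 2.197

Since LHS ≠ RHS, this pair disproves the claim, and no lexicographically smaller pair (a ≤ b, integers ≥ 3) does.

For instance (4, 7) is also a counterexample (LHS = ln(11) ≈ 2.398, RHS = ln(4) + ln(7) ≈ 3.332), but it's lexicographically larger.

Answer: (a, b) = (3, 3)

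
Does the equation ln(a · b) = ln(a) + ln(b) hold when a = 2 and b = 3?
Holds

Substituting a = 2, b = 3:

LHS = ln(2 · 3) = ln(6) ≈ 1.792
RHS = ln(2) + ln(3) ≈ 1.792

LHS = RHS, so the equation holds at this point.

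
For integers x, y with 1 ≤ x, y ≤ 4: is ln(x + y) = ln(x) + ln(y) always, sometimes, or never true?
Sometimes true

It holds at (x, y) = (2, 2) (both sides equal ln(4) ≈ 1.386), but fails at (x, y) = (2, 1) (LHS = ln(3) ≈ 1.099, RHS = ln(2) ≈ 0.6931).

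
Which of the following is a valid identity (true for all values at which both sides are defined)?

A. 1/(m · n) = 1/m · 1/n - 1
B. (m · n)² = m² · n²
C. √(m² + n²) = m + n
A: fails at (3, 3) — LHS = 1/9, RHS = -8/9.
B: holds — e.g. at (2, 4), both sides equal 64.
C: fails at (1, 1) — LHS = √(2) ≈ 1.414, RHS = 2.

Answer: B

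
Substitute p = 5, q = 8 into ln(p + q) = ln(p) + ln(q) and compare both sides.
LHS = ln(5 + 8) = ln(13) ≈ 2.565
RHS = ln(5) + ln(8) ≈ 3.689

LHS ≠ RHS (they differ by about 1.124), so the equation does not hold here.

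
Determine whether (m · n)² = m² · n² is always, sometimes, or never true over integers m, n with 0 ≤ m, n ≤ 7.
The identity holds for every pair in the range. For instance at (m, n) = (5, 1): both sides equal 25.

Answer: Always true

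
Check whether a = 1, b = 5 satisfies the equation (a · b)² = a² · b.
Fails

Substituting a = 1, b = 5:

LHS = (1 · 5)² = 25
RHS = 1² · 5 = 5

LHS ≠ RHS, so the equation does not hold at this point.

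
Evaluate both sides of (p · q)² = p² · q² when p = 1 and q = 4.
LHS = (1 · 4)² = 16
RHS = 1² · 4² = 16

LHS = RHS: the two sides agree.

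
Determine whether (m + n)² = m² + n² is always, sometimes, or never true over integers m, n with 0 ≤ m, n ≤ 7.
It holds at (m, n) = (0, 5) (both sides equal 25), but fails at (m, n) = (3, 3) (LHS = 36, RHS = 18).

Answer: Sometimes true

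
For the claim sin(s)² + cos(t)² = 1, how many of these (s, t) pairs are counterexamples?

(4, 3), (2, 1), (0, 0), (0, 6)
3

Testing each pair:
(4, 3): LHS = sin(4)² + cos(3)² ≈ 1.553, RHS = 1 → counterexample
(2, 1): LHS = cos(1)² + sin(2)² ≈ 1.119, RHS = 1 → counterexample
(0, 0): LHS = 1, RHS = 1 → satisfies claim
(0, 6): LHS = cos(6)² ≈ 0.9219, RHS = 1 → counterexample

That makes 3 counterexamples.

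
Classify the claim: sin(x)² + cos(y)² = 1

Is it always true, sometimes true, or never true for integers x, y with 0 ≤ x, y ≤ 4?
It holds at (x, y) = (2, 2) (both sides equal 1), but fails at (x, y) = (0, 4) (LHS = cos(4)² ≈ 0.4272, RHS = 1).

Answer: Sometimes true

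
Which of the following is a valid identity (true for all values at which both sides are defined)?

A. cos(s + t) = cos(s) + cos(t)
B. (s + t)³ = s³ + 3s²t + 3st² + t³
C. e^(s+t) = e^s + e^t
A: fails at (2, 3) — LHS = cos(5) ≈ 0.2837, RHS = cos(3) + cos(2) ≈ -1.406.
B: holds — e.g. at (4, 6), both sides equal 1000.
C: fails at (1, 2) — LHS = e^3 ≈ 20.09, RHS = e + e^2 ≈ 10.11.

Answer: B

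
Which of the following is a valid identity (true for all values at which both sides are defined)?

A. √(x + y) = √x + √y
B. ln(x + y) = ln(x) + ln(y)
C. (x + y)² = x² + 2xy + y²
C

A: fails at (5, 8) — LHS = √(13) ≈ 3.606, RHS = √(5) + 2·√(2) ≈ 5.064.
B: fails at (5, 5) — LHS = ln(10) ≈ 2.303, RHS = 2·ln(5) ≈ 3.219.
C: holds — e.g. at (3, 5), both sides equal 64.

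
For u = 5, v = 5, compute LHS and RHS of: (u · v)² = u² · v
LHS = (5 · 5)² = 625
RHS = 5² · 5 = 125

LHS ≠ RHS, so the equation does not hold here.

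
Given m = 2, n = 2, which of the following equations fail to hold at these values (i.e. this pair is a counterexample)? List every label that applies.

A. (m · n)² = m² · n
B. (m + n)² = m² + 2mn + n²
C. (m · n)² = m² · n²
Evaluating each claim at the given values:
A. LHS = 16, RHS = 8 → fails here (LHS ≠ RHS)
B. LHS = 16, RHS = 16 → holds here (LHS = RHS)
C. LHS = 16, RHS = 16 → holds here (LHS = RHS)

Answer: A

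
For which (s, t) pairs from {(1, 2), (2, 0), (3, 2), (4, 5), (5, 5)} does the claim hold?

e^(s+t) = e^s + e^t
Testing each pair:
(1, 2): LHS = e^3 ≈ 20.09, RHS = e + e^2 ≈ 10.11 → fails
(2, 0): LHS = e^2 ≈ 7.389, RHS = 1 + e^2 ≈ 8.389 → fails
(3, 2): LHS = e^5 ≈ 148.4, RHS = e^2 + e^3 ≈ 27.47 → fails
(4, 5): LHS = e^9 ≈ 8103, RHS = e^4 + e^5 ≈ 203 → fails
(5, 5): LHS = e^10 ≈ 22026.5, RHS = 2·e^5 ≈ 296.8 → fails

No pair satisfies the claim.

Answer: None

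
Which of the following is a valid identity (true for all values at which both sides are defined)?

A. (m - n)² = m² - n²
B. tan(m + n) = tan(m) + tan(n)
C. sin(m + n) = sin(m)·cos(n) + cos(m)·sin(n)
C

A: fails at (2, 7) — LHS = 25, RHS = -45.
B: fails at (3, 4) — LHS = tan(7) ≈ 0.8714, RHS = tan(3) + tan(4) ≈ 1.015.
C: holds — e.g. at (2, 3), both sides equal sin(5) ≈ -0.9589.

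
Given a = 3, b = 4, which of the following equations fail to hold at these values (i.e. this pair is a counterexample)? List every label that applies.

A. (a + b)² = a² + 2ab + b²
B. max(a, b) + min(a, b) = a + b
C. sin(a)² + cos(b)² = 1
Evaluating each claim at the given values:
A. LHS = 49, RHS = 49 → holds here (LHS = RHS)
B. LHS = 7, RHS = 7 → holds here (LHS = RHS)
C. LHS = sin(3)² + cos(4)² ≈ 0.4472, RHS = 1 → fails here (LHS ≠ RHS)

Answer: C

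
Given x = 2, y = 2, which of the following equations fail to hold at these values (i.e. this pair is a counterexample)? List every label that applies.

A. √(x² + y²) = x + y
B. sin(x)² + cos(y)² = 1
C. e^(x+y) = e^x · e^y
A

Evaluating each claim at the given values:
A. LHS = 2·√(2) ≈ 2.828, RHS = 4 → fails here (LHS ≠ RHS)
B. LHS = cos(2)² + sin(2)² = 1, RHS = 1 → holds here (LHS = RHS)
C. LHS = e^4 ≈ 54.6, RHS = e^4 ≈ 54.6 → holds here (LHS = RHS)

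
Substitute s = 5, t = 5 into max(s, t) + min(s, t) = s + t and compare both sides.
LHS = max(5, 5) + min(5, 5) = 10
RHS = 5 + 5 = 10

LHS = RHS: the two sides agree.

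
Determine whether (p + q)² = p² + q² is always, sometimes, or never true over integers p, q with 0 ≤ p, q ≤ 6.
Sometimes true

It holds at (p, q) = (0, 1) (both sides equal 1), but fails at (p, q) = (4, 2) (LHS = 36, RHS = 20).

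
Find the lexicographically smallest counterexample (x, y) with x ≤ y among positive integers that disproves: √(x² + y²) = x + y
Substituting (1, 1) into the claim:
LHS = √(1² + 1²) = √(2) ≈ 1.414
RHS = 1 + 1 = 2

Since LHS ≠ RHS, this pair disproves the claim, and no lexicographically smaller pair (x ≤ y, positive integers) does.

For instance (4, 8) is also a counterexample (LHS = 4·√(5) ≈ 8.944, RHS = 12), but it's lexicographically larger.

Answer: (x, y) = (1, 1)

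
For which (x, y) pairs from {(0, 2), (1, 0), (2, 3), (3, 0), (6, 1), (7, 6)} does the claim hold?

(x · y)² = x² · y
(0, 2), (1, 0), (3, 0), (6, 1)

Testing each pair:
(0, 2): LHS = 0, RHS = 0 → holds
(1, 0): LHS = 0, RHS = 0 → holds
(2, 3): LHS = 36, RHS = 12 → fails
(3, 0): LHS = 0, RHS = 0 → holds
(6, 1): LHS = 36, RHS = 36 → holds
(7, 6): LHS = 1764, RHS = 294 → fails

4 of 6 pairs satisfy the claim.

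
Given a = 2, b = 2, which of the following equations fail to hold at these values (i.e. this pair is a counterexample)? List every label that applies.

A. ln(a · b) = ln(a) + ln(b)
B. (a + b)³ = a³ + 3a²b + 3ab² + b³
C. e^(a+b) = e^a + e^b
C

Evaluating each claim at the given values:
A. LHS = ln(4) ≈ 1.386, RHS = 2·ln(2) ≈ 1.386 → holds here (LHS = RHS)
B. LHS = 64, RHS = 64 → holds here (LHS = RHS)
C. LHS = e^4 ≈ 54.6, RHS = 2·e^2 ≈ 14.78 → fails here (LHS ≠ RHS)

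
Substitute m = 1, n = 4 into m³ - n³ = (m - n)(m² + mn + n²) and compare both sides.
LHS = 1³ - 4³ = -63
RHS = (1 - 4)(1² + 1·4 + 4²) = -63

LHS = RHS: the two sides agree.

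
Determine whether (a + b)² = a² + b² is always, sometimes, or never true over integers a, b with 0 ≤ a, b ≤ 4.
It holds at (a, b) = (0, 3) (both sides equal 9), but fails at (a, b) = (4, 3) (LHS = 49, RHS = 25).

Answer: Sometimes true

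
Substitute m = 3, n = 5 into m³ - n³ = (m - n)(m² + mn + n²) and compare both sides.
LHS = 3³ - 5³ = -98
RHS = (3 - 5)(3² + 3·5 + 5²) = -98

LHS = RHS: the two sides agree.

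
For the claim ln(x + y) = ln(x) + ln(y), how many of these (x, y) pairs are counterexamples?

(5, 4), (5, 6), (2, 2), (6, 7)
Testing each pair:
(5, 4): LHS = ln(9) ≈ 2.197, RHS = ln(4) + ln(5) ≈ 2.996 → counterexample
(5, 6): LHS = ln(11) ≈ 2.398, RHS = ln(5) + ln(6) ≈ 3.401 → counterexample
(2, 2): LHS = ln(4) ≈ 1.386, RHS = 2·ln(2) ≈ 1.386 → satisfies claim
(6, 7): LHS = ln(13) ≈ 2.565, RHS = ln(6) + ln(7) ≈ 3.738 → counterexample

That makes 3 counterexamples.

Answer: 3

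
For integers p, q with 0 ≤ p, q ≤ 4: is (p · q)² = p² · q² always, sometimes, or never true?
Always true

The identity holds for every pair in the range. For instance at (p, q) = (1, 2): both sides equal 4.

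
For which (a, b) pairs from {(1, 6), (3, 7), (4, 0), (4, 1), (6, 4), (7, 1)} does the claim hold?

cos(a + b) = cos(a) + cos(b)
None

Testing each pair:
(1, 6): LHS = cos(7) ≈ 0.7539, RHS = cos(1) + cos(6) ≈ 1.5 → fails
(3, 7): LHS = cos(10) ≈ -0.8391, RHS = cos(3) + cos(7) ≈ -0.2361 → fails
(4, 0): LHS = cos(4) ≈ -0.6536, RHS = cos(4) + 1 ≈ 0.3464 → fails
(4, 1): LHS = cos(5) ≈ 0.2837, RHS = cos(4) + cos(1) ≈ -0.1133 → fails
(6, 4): LHS = cos(10) ≈ -0.8391, RHS = cos(4) + cos(6) ≈ 0.3065 → fails
(7, 1): LHS = cos(8) ≈ -0.1455, RHS = cos(1) + cos(7) ≈ 1.294 → fails

No pair satisfies the claim.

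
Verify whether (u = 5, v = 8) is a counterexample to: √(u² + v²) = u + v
Yes

Substituting u = 5, v = 8:
LHS = √(5² + 8²) = √(89) ≈ 9.434
RHS = 5 + 8 = 13

Since LHS ≠ RHS, this pair disproves the claim.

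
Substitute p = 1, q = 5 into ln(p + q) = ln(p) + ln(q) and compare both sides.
LHS = ln(1 + 5) = ln(6) ≈ 1.792
RHS = ln(1) + ln(5) = ln(5) ≈ 1.609

LHS ≠ RHS (they differ by about 0.1823), so the equation does not hold here.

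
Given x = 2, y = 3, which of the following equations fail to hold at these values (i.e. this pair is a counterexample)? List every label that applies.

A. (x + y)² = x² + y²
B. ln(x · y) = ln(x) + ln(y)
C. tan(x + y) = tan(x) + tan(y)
Evaluating each claim at the given values:
A. LHS = 25, RHS = 13 → fails here (LHS ≠ RHS)
B. LHS = ln(6) ≈ 1.792, RHS = ln(2) + ln(3) ≈ 1.792 → holds here (LHS = RHS)
C. LHS = tan(5) ≈ -3.381, RHS = tan(2) + tan(3) ≈ -2.328 → fails here (LHS ≠ RHS)

Answer: A, C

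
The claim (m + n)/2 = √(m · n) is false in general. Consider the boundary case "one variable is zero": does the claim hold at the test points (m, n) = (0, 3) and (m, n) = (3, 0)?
No, fails at both test points

At (0, 3): LHS = 3/2 ≠ RHS = 0
At (3, 0): LHS = 3/2 ≠ RHS = 0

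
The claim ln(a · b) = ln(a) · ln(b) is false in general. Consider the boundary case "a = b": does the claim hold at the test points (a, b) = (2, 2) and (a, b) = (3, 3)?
No, fails at both test points

At (2, 2): LHS = ln(4) ≈ 1.386 ≠ RHS = ln(2)² ≈ 0.4805
At (3, 3): LHS = ln(9) ≈ 2.197 ≠ RHS = ln(3)² ≈ 1.207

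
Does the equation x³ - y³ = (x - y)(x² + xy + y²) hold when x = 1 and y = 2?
Holds

Substituting x = 1, y = 2:

LHS = 1³ - 2³ = -7
RHS = (1 - 2)(1² + 1·2 + 2²) = -7

LHS = RHS, so the equation holds at this point.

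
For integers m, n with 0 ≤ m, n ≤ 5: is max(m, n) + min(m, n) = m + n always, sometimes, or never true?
The identity holds for every pair in the range. For instance at (m, n) = (3, 4): both sides equal 7.

Answer: Always true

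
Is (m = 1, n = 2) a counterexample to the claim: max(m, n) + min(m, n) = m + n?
No

Substituting m = 1, n = 2:
LHS = max(1, 2) + min(1, 2) = 3
RHS = 1 + 2 = 3

The sides agree, so this pair does not disprove the claim.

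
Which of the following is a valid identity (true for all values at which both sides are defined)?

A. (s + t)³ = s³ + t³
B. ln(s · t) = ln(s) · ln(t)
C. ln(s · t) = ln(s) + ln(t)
A: fails at (4, 4) — LHS = 512, RHS = 128.
B: fails at (4, 6) — LHS = ln(24) ≈ 3.178, RHS = ln(4)·ln(6) ≈ 2.484.
C: holds — e.g. at (4, 6), both sides equal ln(24) ≈ 3.178.

Answer: C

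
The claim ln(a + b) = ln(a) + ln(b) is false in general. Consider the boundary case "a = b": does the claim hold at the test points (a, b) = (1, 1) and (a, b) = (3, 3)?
At (1, 1): LHS = ln(2) ≈ 0.6931 ≠ RHS = 0
At (3, 3): LHS = ln(6) ≈ 1.792 ≠ RHS = 2·ln(3) ≈ 2.197

Answer: No, fails at both test points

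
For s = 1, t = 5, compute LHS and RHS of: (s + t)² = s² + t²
LHS = (1 + 5)² = 36
RHS = 1² + 5² = 26

LHS ≠ RHS, so the equation does not hold here.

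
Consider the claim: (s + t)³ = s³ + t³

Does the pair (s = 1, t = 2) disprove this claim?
Substituting s = 1, t = 2:
LHS = (1 + 2)³ = 27
RHS = 1³ + 2³ = 9

Since LHS ≠ RHS, this pair disproves the claim.

Answer: Yes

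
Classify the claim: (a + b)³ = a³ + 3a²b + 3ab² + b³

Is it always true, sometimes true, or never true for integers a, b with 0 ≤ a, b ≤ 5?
Always true

The identity holds for every pair in the range. For instance at (a, b) = (0, 5): both sides equal 125.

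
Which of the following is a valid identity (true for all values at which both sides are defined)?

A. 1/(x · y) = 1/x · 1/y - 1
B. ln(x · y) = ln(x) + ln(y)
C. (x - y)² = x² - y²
B

A: fails at (2, 4) — LHS = 1/8, RHS = -7/8.
B: holds — e.g. at (5, 5), both sides equal ln(25) ≈ 3.219.
C: fails at (2, 5) — LHS = 9, RHS = -21.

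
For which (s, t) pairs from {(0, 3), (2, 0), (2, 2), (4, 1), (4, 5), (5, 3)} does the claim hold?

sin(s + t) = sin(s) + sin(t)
(0, 3), (2, 0)

Testing each pair:
(0, 3): LHS = sin(3) ≈ 0.1411, RHS = sin(3) ≈ 0.1411 → holds
(2, 0): LHS = sin(2) ≈ 0.9093, RHS = sin(2) ≈ 0.9093 → holds
(2, 2): LHS = sin(4) ≈ -0.7568, RHS = 2·sin(2) ≈ 1.819 → fails
(4, 1): LHS = sin(5) ≈ -0.9589, RHS = sin(4) + sin(1) ≈ 0.08467 → fails
(4, 5): LHS = sin(9) ≈ 0.4121, RHS = sin(5) + sin(4) ≈ -1.716 → fails
(5, 3): LHS = sin(8) ≈ 0.9894, RHS = sin(5) + sin(3) ≈ -0.8178 → fails

2 of 6 pairs satisfy the claim.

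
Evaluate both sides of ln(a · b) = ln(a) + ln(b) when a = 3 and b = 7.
LHS = ln(3 · 7) = ln(21) ≈ 3.045
RHS = ln(3) + ln(7) ≈ 3.045

LHS = RHS: the two sides agree.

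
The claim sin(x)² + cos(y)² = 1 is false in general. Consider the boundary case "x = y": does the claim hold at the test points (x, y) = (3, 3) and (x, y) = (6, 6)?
At (3, 3): LHS = sin(3)² + cos(3)² = 1, RHS = 1 → equal
At (6, 6): LHS = sin(6)² + cos(6)² = 1, RHS = 1 → equal

So the claim does hold at both of these boundary points, even though it is not an identity.

Answer: Yes, holds at both test points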